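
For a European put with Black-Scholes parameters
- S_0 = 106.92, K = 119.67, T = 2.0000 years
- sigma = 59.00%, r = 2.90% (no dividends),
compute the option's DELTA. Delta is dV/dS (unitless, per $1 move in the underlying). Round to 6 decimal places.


Answer: Delta = -0.362536

Derivation:
d1 = 0.3516872719; d2 = -0.4826987299
phi(d1) = 0.3750182821; exp(-qT) = 1.0000000000; exp(-rT) = 0.9436499474
N(-d1) = 0.3625364035
Delta = -exp(-qT) * N(-d1) = -1.0000000000 * 0.3625364035 = -0.362536


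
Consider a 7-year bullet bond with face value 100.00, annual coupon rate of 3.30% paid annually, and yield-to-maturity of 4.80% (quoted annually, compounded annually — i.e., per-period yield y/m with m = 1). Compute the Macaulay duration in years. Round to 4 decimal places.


Coupon per period c = face * coupon_rate / m = 3.300000
Periods per year m = 1; per-period yield y/m = 0.048000
Number of cashflows N = 7
Cashflows (t years, CF_t, discount factor 1/(1+y/m)^(m*t), PV):
  t = 1.0000: CF_t = 3.300000, DF = 0.954198, PV = 3.148855
  t = 2.0000: CF_t = 3.300000, DF = 0.910495, PV = 3.004633
  t = 3.0000: CF_t = 3.300000, DF = 0.868793, PV = 2.867016
  t = 4.0000: CF_t = 3.300000, DF = 0.829001, PV = 2.735702
  t = 5.0000: CF_t = 3.300000, DF = 0.791031, PV = 2.610403
  t = 6.0000: CF_t = 3.300000, DF = 0.754801, PV = 2.490842
  t = 7.0000: CF_t = 103.300000, DF = 0.720230, PV = 74.399727
Price P = sum_t PV_t = 91.257178
Macaulay numerator sum_t t * PV_t:
  t * PV_t at t = 1.0000: 3.148855
  t * PV_t at t = 2.0000: 6.009265
  t * PV_t at t = 3.0000: 8.601048
  t * PV_t at t = 4.0000: 10.942809
  t * PV_t at t = 5.0000: 13.052014
  t * PV_t at t = 6.0000: 14.945054
  t * PV_t at t = 7.0000: 520.798090
Macaulay duration D = (sum_t t * PV_t) / P = 577.497135 / 91.257178 = 6.328238

Answer: Macaulay duration = 6.3282 years


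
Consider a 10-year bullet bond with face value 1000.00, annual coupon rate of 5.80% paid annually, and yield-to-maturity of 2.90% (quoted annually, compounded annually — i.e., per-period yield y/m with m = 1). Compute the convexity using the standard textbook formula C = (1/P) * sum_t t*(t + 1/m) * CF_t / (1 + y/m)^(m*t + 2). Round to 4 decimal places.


Coupon per period c = face * coupon_rate / m = 58.000000
Periods per year m = 1; per-period yield y/m = 0.029000
Number of cashflows N = 10
Cashflows (t years, CF_t, discount factor 1/(1+y/m)^(m*t), PV):
  t = 1.0000: CF_t = 58.000000, DF = 0.971817, PV = 56.365403
  t = 2.0000: CF_t = 58.000000, DF = 0.944429, PV = 54.776874
  t = 3.0000: CF_t = 58.000000, DF = 0.917812, PV = 53.233114
  t = 4.0000: CF_t = 58.000000, DF = 0.891946, PV = 51.732861
  t = 5.0000: CF_t = 58.000000, DF = 0.866808, PV = 50.274889
  t = 6.0000: CF_t = 58.000000, DF = 0.842379, PV = 48.858007
  t = 7.0000: CF_t = 58.000000, DF = 0.818639, PV = 47.481056
  t = 8.0000: CF_t = 58.000000, DF = 0.795567, PV = 46.142912
  t = 9.0000: CF_t = 58.000000, DF = 0.773146, PV = 44.842480
  t = 10.0000: CF_t = 1058.000000, DF = 0.751357, PV = 794.935551
Price P = sum_t PV_t = 1248.643146
Convexity numerator sum_t t*(t + 1/m) * CF_t / (1+y/m)^(m*t + 2):
  t = 1.0000: term = 106.466227
  t = 2.0000: term = 310.397164
  t = 3.0000: term = 603.298667
  t = 4.0000: term = 977.160135
  t = 5.0000: term = 1424.431683
  t = 6.0000: term = 1938.002290
  t = 7.0000: term = 2511.178866
  t = 8.0000: term = 3137.666222
  t = 9.0000: term = 3811.547888
  t = 10.0000: term = 82583.608540
Convexity = (1/P) * sum = 97403.757682 / 1248.643146 = 78.007682

Answer: Convexity = 78.0077


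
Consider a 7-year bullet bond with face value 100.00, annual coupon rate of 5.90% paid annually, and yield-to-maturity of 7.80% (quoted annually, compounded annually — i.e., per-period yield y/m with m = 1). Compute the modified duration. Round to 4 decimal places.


Coupon per period c = face * coupon_rate / m = 5.900000
Periods per year m = 1; per-period yield y/m = 0.078000
Number of cashflows N = 7
Cashflows (t years, CF_t, discount factor 1/(1+y/m)^(m*t), PV):
  t = 1.0000: CF_t = 5.900000, DF = 0.927644, PV = 5.473098
  t = 2.0000: CF_t = 5.900000, DF = 0.860523, PV = 5.077086
  t = 3.0000: CF_t = 5.900000, DF = 0.798259, PV = 4.709727
  t = 4.0000: CF_t = 5.900000, DF = 0.740500, PV = 4.368949
  t = 5.0000: CF_t = 5.900000, DF = 0.686920, PV = 4.052828
  t = 6.0000: CF_t = 5.900000, DF = 0.637217, PV = 3.759581
  t = 7.0000: CF_t = 105.900000, DF = 0.591111, PV = 62.598602
Price P = sum_t PV_t = 90.039871
First compute Macaulay numerator sum_t t * PV_t:
  t * PV_t at t = 1.0000: 5.473098
  t * PV_t at t = 2.0000: 10.154171
  t * PV_t at t = 3.0000: 14.129181
  t * PV_t at t = 4.0000: 17.475796
  t * PV_t at t = 5.0000: 20.264142
  t * PV_t at t = 6.0000: 22.557486
  t * PV_t at t = 7.0000: 438.190214
Macaulay duration D = 528.244088 / 90.039871 = 5.866780
Modified duration = D / (1 + y/m) = 5.866780 / (1 + 0.078000) = 5.442282

Answer: Modified duration = 5.4423


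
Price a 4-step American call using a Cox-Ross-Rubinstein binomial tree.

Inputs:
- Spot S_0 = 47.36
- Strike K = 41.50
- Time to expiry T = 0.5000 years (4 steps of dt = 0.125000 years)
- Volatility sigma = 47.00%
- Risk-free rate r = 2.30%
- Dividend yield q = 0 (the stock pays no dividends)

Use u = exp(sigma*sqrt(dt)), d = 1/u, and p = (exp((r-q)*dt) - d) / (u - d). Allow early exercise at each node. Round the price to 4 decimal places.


Answer: Price = V(0,0) = 9.8045

Derivation:
dt = T/N = 0.125000
u = exp(sigma*sqrt(dt)) = 1.180774; d = 1/u = 0.846902
p = (exp((r-q)*dt) - d) / (u - d) = 0.467176
Discount per step: exp(-r*dt) = 0.997129
Stock lattice S(k, i) with i counting down-moves:
  k=0: S(0,0) = 47.3600
  k=1: S(1,0) = 55.9215; S(1,1) = 40.1093
  k=2: S(2,0) = 66.0306; S(2,1) = 47.3600; S(2,2) = 33.9686
  k=3: S(3,0) = 77.9672; S(3,1) = 55.9215; S(3,2) = 40.1093; S(3,3) = 28.7681
  k=4: S(4,0) = 92.0616; S(4,1) = 66.0306; S(4,2) = 47.3600; S(4,3) = 33.9686; S(4,4) = 24.3638
Terminal payoffs V(N, i) = max(S_T - K, 0):
  V(4,0) = 50.561641; V(4,1) = 24.530594; V(4,2) = 5.860000; V(4,3) = 0.000000; V(4,4) = 0.000000
Backward induction: V(k, i) = exp(-r*dt) * [p * V(k+1, i) + (1-p) * V(k+1, i+1)]; then take max(V_cont, immediate exercise) for American.
  V(3,0) = exp(-r*dt) * [p*50.561641 + (1-p)*24.530594] = 36.586345; exercise = 36.467204; V(3,0) = max -> 36.586345
  V(3,1) = exp(-r*dt) * [p*24.530594 + (1-p)*5.860000] = 14.540594; exercise = 14.421453; V(3,1) = max -> 14.540594
  V(3,2) = exp(-r*dt) * [p*5.860000 + (1-p)*0.000000] = 2.729794; exercise = 0.000000; V(3,2) = max -> 2.729794
  V(3,3) = exp(-r*dt) * [p*0.000000 + (1-p)*0.000000] = 0.000000; exercise = 0.000000; V(3,3) = max -> 0.000000
  V(2,0) = exp(-r*dt) * [p*36.586345 + (1-p)*14.540594] = 24.768534; exercise = 24.530594; V(2,0) = max -> 24.768534
  V(2,1) = exp(-r*dt) * [p*14.540594 + (1-p)*2.729794] = 8.223842; exercise = 5.860000; V(2,1) = max -> 8.223842
  V(2,2) = exp(-r*dt) * [p*2.729794 + (1-p)*0.000000] = 1.271634; exercise = 0.000000; V(2,2) = max -> 1.271634
  V(1,0) = exp(-r*dt) * [p*24.768534 + (1-p)*8.223842] = 15.907330; exercise = 14.421453; V(1,0) = max -> 15.907330
  V(1,1) = exp(-r*dt) * [p*8.223842 + (1-p)*1.271634] = 4.506566; exercise = 0.000000; V(1,1) = max -> 4.506566
  V(0,0) = exp(-r*dt) * [p*15.907330 + (1-p)*4.506566] = 9.804504; exercise = 5.860000; V(0,0) = max -> 9.804504


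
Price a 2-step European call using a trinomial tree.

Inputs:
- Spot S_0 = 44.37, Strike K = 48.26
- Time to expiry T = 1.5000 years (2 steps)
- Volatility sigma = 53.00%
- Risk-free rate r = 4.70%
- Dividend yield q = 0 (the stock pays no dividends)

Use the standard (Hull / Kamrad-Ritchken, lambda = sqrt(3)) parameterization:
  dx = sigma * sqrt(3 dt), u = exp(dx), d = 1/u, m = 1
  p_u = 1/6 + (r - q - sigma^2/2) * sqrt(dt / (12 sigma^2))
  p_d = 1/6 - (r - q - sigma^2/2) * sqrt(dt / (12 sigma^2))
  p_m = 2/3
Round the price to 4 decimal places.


dt = T/N = 0.750000; dx = sigma*sqrt(3*dt) = 0.795000
u = exp(dx) = 2.214441; d = 1/u = 0.451581
p_u = 0.122586, p_m = 0.666667, p_d = 0.210747
Discount per step: exp(-r*dt) = 0.965364
Stock lattice S(k, j) with j the centered position index:
  k=0: S(0,+0) = 44.3700
  k=1: S(1,-1) = 20.0367; S(1,+0) = 44.3700; S(1,+1) = 98.2547
  k=2: S(2,-2) = 9.0482; S(2,-1) = 20.0367; S(2,+0) = 44.3700; S(2,+1) = 98.2547; S(2,+2) = 217.5793
Terminal payoffs V(N, j) = max(S_T - K, 0):
  V(2,-2) = 0.000000; V(2,-1) = 0.000000; V(2,+0) = 0.000000; V(2,+1) = 49.994747; V(2,+2) = 169.319340
Backward induction: V(k, j) = exp(-r*dt) * [p_u * V(k+1, j+1) + p_m * V(k+1, j) + p_d * V(k+1, j-1)]
  V(1,-1) = exp(-r*dt) * [p_u*0.000000 + p_m*0.000000 + p_d*0.000000] = 0.000000
  V(1,+0) = exp(-r*dt) * [p_u*49.994747 + p_m*0.000000 + p_d*0.000000] = 5.916407
  V(1,+1) = exp(-r*dt) * [p_u*169.319340 + p_m*49.994747 + p_d*0.000000] = 52.212769
  V(0,+0) = exp(-r*dt) * [p_u*52.212769 + p_m*5.916407 + p_d*0.000000] = 9.986547

Answer: Price = V(0,0) = 9.9865


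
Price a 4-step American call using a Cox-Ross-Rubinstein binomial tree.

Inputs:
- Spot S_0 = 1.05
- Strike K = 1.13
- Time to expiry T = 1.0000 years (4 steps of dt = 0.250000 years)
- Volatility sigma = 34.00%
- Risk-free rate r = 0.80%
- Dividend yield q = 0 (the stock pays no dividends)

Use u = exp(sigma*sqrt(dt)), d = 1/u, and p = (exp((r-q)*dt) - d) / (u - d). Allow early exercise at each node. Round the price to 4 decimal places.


Answer: Price = V(0,0) = 0.1163

Derivation:
dt = T/N = 0.250000
u = exp(sigma*sqrt(dt)) = 1.185305; d = 1/u = 0.843665
p = (exp((r-q)*dt) - d) / (u - d) = 0.463462
Discount per step: exp(-r*dt) = 0.998002
Stock lattice S(k, i) with i counting down-moves:
  k=0: S(0,0) = 1.0500
  k=1: S(1,0) = 1.2446; S(1,1) = 0.8858
  k=2: S(2,0) = 1.4752; S(2,1) = 1.0500; S(2,2) = 0.7474
  k=3: S(3,0) = 1.7486; S(3,1) = 1.2446; S(3,2) = 0.8858; S(3,3) = 0.6305
  k=4: S(4,0) = 2.0726; S(4,1) = 1.4752; S(4,2) = 1.0500; S(4,3) = 0.7474; S(4,4) = 0.5319
Terminal payoffs V(N, i) = max(S_T - K, 0):
  V(4,0) = 0.942572; V(4,1) = 0.345195; V(4,2) = 0.000000; V(4,3) = 0.000000; V(4,4) = 0.000000
Backward induction: V(k, i) = exp(-r*dt) * [p * V(k+1, i) + (1-p) * V(k+1, i+1)]; then take max(V_cont, immediate exercise) for American.
  V(3,0) = exp(-r*dt) * [p*0.942572 + (1-p)*0.345195] = 0.620813; exercise = 0.618556; V(3,0) = max -> 0.620813
  V(3,1) = exp(-r*dt) * [p*0.345195 + (1-p)*0.000000] = 0.159665; exercise = 0.114570; V(3,1) = max -> 0.159665
  V(3,2) = exp(-r*dt) * [p*0.000000 + (1-p)*0.000000] = 0.000000; exercise = 0.000000; V(3,2) = max -> 0.000000
  V(3,3) = exp(-r*dt) * [p*0.000000 + (1-p)*0.000000] = 0.000000; exercise = 0.000000; V(3,3) = max -> 0.000000
  V(2,0) = exp(-r*dt) * [p*0.620813 + (1-p)*0.159665] = 0.372644; exercise = 0.345195; V(2,0) = max -> 0.372644
  V(2,1) = exp(-r*dt) * [p*0.159665 + (1-p)*0.000000] = 0.073851; exercise = 0.000000; V(2,1) = max -> 0.073851
  V(2,2) = exp(-r*dt) * [p*0.000000 + (1-p)*0.000000] = 0.000000; exercise = 0.000000; V(2,2) = max -> 0.000000
  V(1,0) = exp(-r*dt) * [p*0.372644 + (1-p)*0.073851] = 0.211906; exercise = 0.114570; V(1,0) = max -> 0.211906
  V(1,1) = exp(-r*dt) * [p*0.073851 + (1-p)*0.000000] = 0.034159; exercise = 0.000000; V(1,1) = max -> 0.034159
  V(0,0) = exp(-r*dt) * [p*0.211906 + (1-p)*0.034159] = 0.116305; exercise = 0.000000; V(0,0) = max -> 0.116305


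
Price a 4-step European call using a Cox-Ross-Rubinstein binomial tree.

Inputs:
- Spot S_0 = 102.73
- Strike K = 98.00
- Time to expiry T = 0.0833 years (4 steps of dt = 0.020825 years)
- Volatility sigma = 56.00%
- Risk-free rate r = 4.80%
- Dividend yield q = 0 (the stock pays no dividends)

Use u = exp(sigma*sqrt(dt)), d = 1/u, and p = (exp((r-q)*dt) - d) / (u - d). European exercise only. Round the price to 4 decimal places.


Answer: Price = V(0,0) = 9.5526

Derivation:
dt = T/N = 0.020825
u = exp(sigma*sqrt(dt)) = 1.084168; d = 1/u = 0.922366
p = (exp((r-q)*dt) - d) / (u - d) = 0.485989
Discount per step: exp(-r*dt) = 0.999001
Stock lattice S(k, i) with i counting down-moves:
  k=0: S(0,0) = 102.7300
  k=1: S(1,0) = 111.3766; S(1,1) = 94.7547
  k=2: S(2,0) = 120.7509; S(2,1) = 102.7300; S(2,2) = 87.3985
  k=3: S(3,0) = 130.9143; S(3,1) = 111.3766; S(3,2) = 94.7547; S(3,3) = 80.6135
  k=4: S(4,0) = 141.9331; S(4,1) = 120.7509; S(4,2) = 102.7300; S(4,3) = 87.3985; S(4,4) = 74.3551
Terminal payoffs V(N, i) = max(S_T - K, 0):
  V(4,0) = 43.933078; V(4,1) = 22.750922; V(4,2) = 4.730000; V(4,3) = 0.000000; V(4,4) = 0.000000
Backward induction: V(k, i) = exp(-r*dt) * [p * V(k+1, i) + (1-p) * V(k+1, i+1)].
  V(3,0) = exp(-r*dt) * [p*43.933078 + (1-p)*22.750922] = 33.012197
  V(3,1) = exp(-r*dt) * [p*22.750922 + (1-p)*4.730000] = 13.474490
  V(3,2) = exp(-r*dt) * [p*4.730000 + (1-p)*0.000000] = 2.296430
  V(3,3) = exp(-r*dt) * [p*0.000000 + (1-p)*0.000000] = 0.000000
  V(2,0) = exp(-r*dt) * [p*33.012197 + (1-p)*13.474490] = 22.946648
  V(2,1) = exp(-r*dt) * [p*13.474490 + (1-p)*2.296430] = 7.721120
  V(2,2) = exp(-r*dt) * [p*2.296430 + (1-p)*0.000000] = 1.114924
  V(1,0) = exp(-r*dt) * [p*22.946648 + (1-p)*7.721120] = 15.105449
  V(1,1) = exp(-r*dt) * [p*7.721120 + (1-p)*1.114924] = 4.321140
  V(0,0) = exp(-r*dt) * [p*15.105449 + (1-p)*4.321140] = 9.552640


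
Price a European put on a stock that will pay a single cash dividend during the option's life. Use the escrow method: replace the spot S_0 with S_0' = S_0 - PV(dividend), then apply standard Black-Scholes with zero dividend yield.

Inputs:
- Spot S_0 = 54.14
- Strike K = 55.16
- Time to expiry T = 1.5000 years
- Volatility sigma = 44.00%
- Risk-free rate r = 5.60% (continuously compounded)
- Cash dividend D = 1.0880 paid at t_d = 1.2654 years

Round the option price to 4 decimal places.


PV(D) = D * exp(-r * t_d) = 1.0880 * 0.93159007 = 1.01357000
S_0' = S_0 - PV(D) = 54.1400 - 1.01357000 = 53.12643000
d1 = (ln(S_0'/K) + (r + sigma^2/2)*T) / (sigma*sqrt(T)) = 0.35561486
d2 = d1 - sigma*sqrt(T) = -0.18327288
exp(-rT) = 0.91943126
N(-d1) = 0.36106451; N(-d2) = 0.57270804
P = K * exp(-rT) * N(-d2) - S_0' * N(-d1) = 55.1600 * 0.91943126 * 0.57270804 - 53.12643000 * 0.36106451 = 9.8633

Answer: Price = 9.8633


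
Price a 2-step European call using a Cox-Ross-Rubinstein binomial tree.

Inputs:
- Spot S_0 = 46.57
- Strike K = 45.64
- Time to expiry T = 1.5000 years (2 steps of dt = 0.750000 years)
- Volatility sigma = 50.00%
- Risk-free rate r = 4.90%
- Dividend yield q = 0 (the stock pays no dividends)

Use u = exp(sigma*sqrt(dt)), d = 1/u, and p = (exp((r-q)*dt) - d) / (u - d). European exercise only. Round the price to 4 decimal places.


Answer: Price = V(0,0) = 11.8828

Derivation:
dt = T/N = 0.750000
u = exp(sigma*sqrt(dt)) = 1.541896; d = 1/u = 0.648552
p = (exp((r-q)*dt) - d) / (u - d) = 0.435310
Discount per step: exp(-r*dt) = 0.963917
Stock lattice S(k, i) with i counting down-moves:
  k=0: S(0,0) = 46.5700
  k=1: S(1,0) = 71.8061; S(1,1) = 30.2031
  k=2: S(2,0) = 110.7175; S(2,1) = 46.5700; S(2,2) = 19.5883
Terminal payoffs V(N, i) = max(S_T - K, 0):
  V(2,0) = 65.077505; V(2,1) = 0.930000; V(2,2) = 0.000000
Backward induction: V(k, i) = exp(-r*dt) * [p * V(k+1, i) + (1-p) * V(k+1, i+1)].
  V(1,0) = exp(-r*dt) * [p*65.077505 + (1-p)*0.930000] = 27.812912
  V(1,1) = exp(-r*dt) * [p*0.930000 + (1-p)*0.000000] = 0.390231
  V(0,0) = exp(-r*dt) * [p*27.812912 + (1-p)*0.390231] = 11.882782


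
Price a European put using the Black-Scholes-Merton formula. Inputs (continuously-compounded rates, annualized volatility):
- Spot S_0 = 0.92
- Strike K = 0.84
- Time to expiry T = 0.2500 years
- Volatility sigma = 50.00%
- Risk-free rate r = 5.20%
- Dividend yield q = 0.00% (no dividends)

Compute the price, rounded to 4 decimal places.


Answer: Price = 0.0489

Derivation:
d1 = (ln(S/K) + (r - q + 0.5*sigma^2) * T) / (sigma * sqrt(T)) = 0.54088711
d2 = d1 - sigma * sqrt(T) = 0.29088711
exp(-rT) = 0.98708414; exp(-qT) = 1.00000000
P = K * exp(-rT) * N(-d2) - S_0 * exp(-qT) * N(-d1)
N(-d1) = 0.29429270; N(-d2) = 0.38556883
P = 0.8400 * 0.98708414 * 0.38556883 - 0.9200 * 1.00000000 * 0.29429270 = 0.0489


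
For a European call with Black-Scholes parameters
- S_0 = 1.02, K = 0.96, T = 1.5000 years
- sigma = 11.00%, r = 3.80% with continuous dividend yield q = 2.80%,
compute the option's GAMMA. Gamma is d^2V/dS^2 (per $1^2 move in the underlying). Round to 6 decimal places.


Answer: Gamma = 2.284551

Derivation:
d1 = 0.6286995602; d2 = 0.4939776243
phi(d1) = 0.3274008225; exp(-qT) = 0.9588697806; exp(-rT) = 0.9445940694
Gamma = exp(-qT) * phi(d1) / (S * sigma * sqrt(T)) = 0.9588697806 * 0.3274008225 / (1.0200 * 0.1100 * 1.2247448714) = 2.284551


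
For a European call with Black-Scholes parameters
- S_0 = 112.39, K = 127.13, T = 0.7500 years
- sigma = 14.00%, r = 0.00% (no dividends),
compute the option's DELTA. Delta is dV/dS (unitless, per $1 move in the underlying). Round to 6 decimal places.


d1 = -0.9558051805; d2 = -1.0770487370
phi(d1) = 0.2526575398; exp(-qT) = 1.0000000000; exp(-rT) = 1.0000000000
N(d1) = 0.1695853353
Delta = exp(-qT) * N(d1) = 1.0000000000 * 0.1695853353 = 0.169585

Answer: Delta = 0.169585


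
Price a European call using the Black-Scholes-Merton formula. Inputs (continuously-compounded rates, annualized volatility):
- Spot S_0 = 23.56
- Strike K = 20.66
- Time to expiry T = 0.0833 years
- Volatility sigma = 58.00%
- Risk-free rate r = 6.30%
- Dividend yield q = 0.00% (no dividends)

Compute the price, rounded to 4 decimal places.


d1 = (ln(S/K) + (r - q + 0.5*sigma^2) * T) / (sigma * sqrt(T)) = 0.89971072
d2 = d1 - sigma * sqrt(T) = 0.73231263
exp(-rT) = 0.99476585; exp(-qT) = 1.00000000
C = S_0 * exp(-qT) * N(d1) - K * exp(-rT) * N(d2)
N(d1) = 0.81586289; N(d2) = 0.76801112
C = 23.5600 * 1.00000000 * 0.81586289 - 20.6600 * 0.99476585 * 0.76801112 = 3.4377

Answer: Price = 3.4377


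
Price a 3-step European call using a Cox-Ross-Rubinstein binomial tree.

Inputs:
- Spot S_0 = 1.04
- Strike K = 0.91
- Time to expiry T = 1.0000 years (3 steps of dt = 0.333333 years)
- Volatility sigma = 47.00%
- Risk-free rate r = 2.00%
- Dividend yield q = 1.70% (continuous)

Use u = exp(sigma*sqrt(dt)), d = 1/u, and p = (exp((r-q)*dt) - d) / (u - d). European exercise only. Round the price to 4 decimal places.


dt = T/N = 0.333333
u = exp(sigma*sqrt(dt)) = 1.311740; d = 1/u = 0.762346
p = (exp((r-q)*dt) - d) / (u - d) = 0.434396
Discount per step: exp(-r*dt) = 0.993356
Stock lattice S(k, i) with i counting down-moves:
  k=0: S(0,0) = 1.0400
  k=1: S(1,0) = 1.3642; S(1,1) = 0.7928
  k=2: S(2,0) = 1.7895; S(2,1) = 1.0400; S(2,2) = 0.6044
  k=3: S(3,0) = 2.3473; S(3,1) = 1.3642; S(3,2) = 0.7928; S(3,3) = 0.4608
Terminal payoffs V(N, i) = max(S_T - K, 0):
  V(3,0) = 1.437344; V(3,1) = 0.454210; V(3,2) = 0.000000; V(3,3) = 0.000000
Backward induction: V(k, i) = exp(-r*dt) * [p * V(k+1, i) + (1-p) * V(k+1, i+1)].
  V(2,0) = exp(-r*dt) * [p*1.437344 + (1-p)*0.454210] = 0.875423
  V(2,1) = exp(-r*dt) * [p*0.454210 + (1-p)*0.000000] = 0.195996
  V(2,2) = exp(-r*dt) * [p*0.000000 + (1-p)*0.000000] = 0.000000
  V(1,0) = exp(-r*dt) * [p*0.875423 + (1-p)*0.195996] = 0.487873
  V(1,1) = exp(-r*dt) * [p*0.195996 + (1-p)*0.000000] = 0.084574
  V(0,0) = exp(-r*dt) * [p*0.487873 + (1-p)*0.084574] = 0.258039

Answer: Price = V(0,0) = 0.2580


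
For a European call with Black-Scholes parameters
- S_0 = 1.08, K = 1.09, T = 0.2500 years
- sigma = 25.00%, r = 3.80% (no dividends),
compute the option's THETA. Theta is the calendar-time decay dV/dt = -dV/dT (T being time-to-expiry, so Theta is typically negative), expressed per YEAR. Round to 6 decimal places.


Answer: Theta = -0.127018

Derivation:
d1 = 0.0647667592; d2 = -0.0602332408
phi(d1) = 0.3981064291; exp(-qT) = 1.0000000000; exp(-rT) = 0.9905449824
Theta = -S*exp(-qT)*phi(d1)*sigma/(2*sqrt(T)) - r*K*exp(-rT)*N(d2) + q*S*exp(-qT)*N(d1)
N(d1) = 0.5258201459; N(d2) = 0.4759849357; sqrt(T) = 0.5000000000
Term 1 = -1.0800 * 1.0000000000 * 0.3981064291 * 0.2500 / (2 * 0.5000000000) = -0.1074887359
Term 2 = -0.0380 * 1.0900 * 0.9905449824 * 0.4759849357 = -0.0195288876
Term 3 = 0 (no dividend yield, q = 0)
Theta = -0.1074887359 + (-0.0195288876) + (0.0000000000) = -0.127018


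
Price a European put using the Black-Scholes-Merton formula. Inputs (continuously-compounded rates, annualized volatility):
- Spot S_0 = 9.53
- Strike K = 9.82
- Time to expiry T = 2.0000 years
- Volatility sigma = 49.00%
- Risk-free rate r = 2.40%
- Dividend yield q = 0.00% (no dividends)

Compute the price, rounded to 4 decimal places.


Answer: Price = 2.4755

Derivation:
d1 = (ln(S/K) + (r - q + 0.5*sigma^2) * T) / (sigma * sqrt(T)) = 0.37249172
d2 = d1 - sigma * sqrt(T) = -0.32047292
exp(-rT) = 0.95313379; exp(-qT) = 1.00000000
P = K * exp(-rT) * N(-d2) - S_0 * exp(-qT) * N(-d1)
N(-d1) = 0.35476339; N(-d2) = 0.62569507
P = 9.8200 * 0.95313379 * 0.62569507 - 9.5300 * 1.00000000 * 0.35476339 = 2.4755


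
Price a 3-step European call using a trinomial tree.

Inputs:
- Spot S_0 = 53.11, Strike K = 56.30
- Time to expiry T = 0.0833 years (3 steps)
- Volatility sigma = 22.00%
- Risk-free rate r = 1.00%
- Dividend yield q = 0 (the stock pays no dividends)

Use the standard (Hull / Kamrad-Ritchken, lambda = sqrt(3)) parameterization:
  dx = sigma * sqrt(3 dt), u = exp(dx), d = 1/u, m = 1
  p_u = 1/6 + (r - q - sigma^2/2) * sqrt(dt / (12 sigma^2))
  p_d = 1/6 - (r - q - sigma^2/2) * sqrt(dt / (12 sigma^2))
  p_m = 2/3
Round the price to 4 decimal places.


dt = T/N = 0.027767; dx = sigma*sqrt(3*dt) = 0.063496
u = exp(dx) = 1.065555; d = 1/u = 0.938478
p_u = 0.163562, p_m = 0.666667, p_d = 0.169771
Discount per step: exp(-r*dt) = 0.999722
Stock lattice S(k, j) with j the centered position index:
  k=0: S(0,+0) = 53.1100
  k=1: S(1,-1) = 49.8426; S(1,+0) = 53.1100; S(1,+1) = 56.5916
  k=2: S(2,-2) = 46.7762; S(2,-1) = 49.8426; S(2,+0) = 53.1100; S(2,+1) = 56.5916; S(2,+2) = 60.3015
  k=3: S(3,-3) = 43.8984; S(3,-2) = 46.7762; S(3,-1) = 49.8426; S(3,+0) = 53.1100; S(3,+1) = 56.5916; S(3,+2) = 60.3015; S(3,+3) = 64.2546
Terminal payoffs V(N, j) = max(S_T - K, 0):
  V(3,-3) = 0.000000; V(3,-2) = 0.000000; V(3,-1) = 0.000000; V(3,+0) = 0.000000; V(3,+1) = 0.291628; V(3,+2) = 4.001494; V(3,+3) = 7.954561
Backward induction: V(k, j) = exp(-r*dt) * [p_u * V(k+1, j+1) + p_m * V(k+1, j) + p_d * V(k+1, j-1)]
  V(2,-2) = exp(-r*dt) * [p_u*0.000000 + p_m*0.000000 + p_d*0.000000] = 0.000000
  V(2,-1) = exp(-r*dt) * [p_u*0.000000 + p_m*0.000000 + p_d*0.000000] = 0.000000
  V(2,+0) = exp(-r*dt) * [p_u*0.291628 + p_m*0.000000 + p_d*0.000000] = 0.047686
  V(2,+1) = exp(-r*dt) * [p_u*4.001494 + p_m*0.291628 + p_d*0.000000] = 0.848675
  V(2,+2) = exp(-r*dt) * [p_u*7.954561 + p_m*4.001494 + p_d*0.291628] = 4.017120
  V(1,-1) = exp(-r*dt) * [p_u*0.047686 + p_m*0.000000 + p_d*0.000000] = 0.007797
  V(1,+0) = exp(-r*dt) * [p_u*0.848675 + p_m*0.047686 + p_d*0.000000] = 0.170554
  V(1,+1) = exp(-r*dt) * [p_u*4.017120 + p_m*0.848675 + p_d*0.047686] = 1.230585
  V(0,+0) = exp(-r*dt) * [p_u*1.230585 + p_m*0.170554 + p_d*0.007797] = 0.316215

Answer: Price = V(0,0) = 0.3162


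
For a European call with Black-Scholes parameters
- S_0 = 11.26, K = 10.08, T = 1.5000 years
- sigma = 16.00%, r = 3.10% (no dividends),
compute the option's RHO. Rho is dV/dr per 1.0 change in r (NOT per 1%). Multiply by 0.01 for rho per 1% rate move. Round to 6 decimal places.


d1 = 0.9002046272; d2 = 0.7042454478
phi(d1) = 0.2660362454; exp(-qT) = 1.0000000000; exp(-rT) = 0.9545645606
N(d2) = 0.7593600337
Rho = K*T*exp(-rT)*N(d2) = 10.0800 * 1.5000 * 0.9545645606 * 0.7593600337 = 10.959856

Answer: Rho = 10.959856


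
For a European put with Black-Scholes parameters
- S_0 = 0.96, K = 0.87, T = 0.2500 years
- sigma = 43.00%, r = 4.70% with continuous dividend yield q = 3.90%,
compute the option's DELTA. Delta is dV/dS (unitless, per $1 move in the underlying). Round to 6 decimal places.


d1 = 0.5746631294; d2 = 0.3596631294
phi(d1) = 0.3382204459; exp(-qT) = 0.9902973771; exp(-rT) = 0.9883187617
N(-d1) = 0.2827595740
Delta = -exp(-qT) * N(-d1) = -0.9902973771 * 0.2827595740 = -0.280016

Answer: Delta = -0.280016


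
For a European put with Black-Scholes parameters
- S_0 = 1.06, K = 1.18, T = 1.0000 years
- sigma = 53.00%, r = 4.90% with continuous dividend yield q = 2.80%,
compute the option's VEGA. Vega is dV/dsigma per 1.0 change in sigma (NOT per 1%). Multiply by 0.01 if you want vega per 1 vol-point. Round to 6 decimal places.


Answer: Vega = 0.409058

Derivation:
d1 = 0.1022725842; d2 = -0.4277274158
phi(d1) = 0.3968613221; exp(-qT) = 0.9723883668; exp(-rT) = 0.9521811297
Vega = S * exp(-qT) * phi(d1) * sqrt(T) = 1.0600 * 0.9723883668 * 0.3968613221 * 1.0000000000 = 0.409058


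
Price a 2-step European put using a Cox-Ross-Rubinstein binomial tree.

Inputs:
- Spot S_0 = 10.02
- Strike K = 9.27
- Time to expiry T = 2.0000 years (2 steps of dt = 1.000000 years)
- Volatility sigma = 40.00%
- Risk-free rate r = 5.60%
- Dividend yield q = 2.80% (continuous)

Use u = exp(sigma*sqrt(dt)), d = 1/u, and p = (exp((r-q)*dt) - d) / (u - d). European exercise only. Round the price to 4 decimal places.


dt = T/N = 1.000000
u = exp(sigma*sqrt(dt)) = 1.491825; d = 1/u = 0.670320
p = (exp((r-q)*dt) - d) / (u - d) = 0.435878
Discount per step: exp(-r*dt) = 0.945539
Stock lattice S(k, i) with i counting down-moves:
  k=0: S(0,0) = 10.0200
  k=1: S(1,0) = 14.9481; S(1,1) = 6.7166
  k=2: S(2,0) = 22.2999; S(2,1) = 10.0200; S(2,2) = 4.5023
Terminal payoffs V(N, i) = max(K - S_T, 0):
  V(2,0) = 0.000000; V(2,1) = 0.000000; V(2,2) = 4.767724
Backward induction: V(k, i) = exp(-r*dt) * [p * V(k+1, i) + (1-p) * V(k+1, i+1)].
  V(1,0) = exp(-r*dt) * [p*0.000000 + (1-p)*0.000000] = 0.000000
  V(1,1) = exp(-r*dt) * [p*0.000000 + (1-p)*4.767724] = 2.543102
  V(0,0) = exp(-r*dt) * [p*0.000000 + (1-p)*2.543102] = 1.356490

Answer: Price = V(0,0) = 1.3565


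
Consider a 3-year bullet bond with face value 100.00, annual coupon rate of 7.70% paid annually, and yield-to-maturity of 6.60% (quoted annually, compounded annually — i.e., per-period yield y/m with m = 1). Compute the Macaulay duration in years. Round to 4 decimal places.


Coupon per period c = face * coupon_rate / m = 7.700000
Periods per year m = 1; per-period yield y/m = 0.066000
Number of cashflows N = 3
Cashflows (t years, CF_t, discount factor 1/(1+y/m)^(m*t), PV):
  t = 1.0000: CF_t = 7.700000, DF = 0.938086, PV = 7.223265
  t = 2.0000: CF_t = 7.700000, DF = 0.880006, PV = 6.776046
  t = 3.0000: CF_t = 107.700000, DF = 0.825521, PV = 88.908665
Price P = sum_t PV_t = 102.907975
Macaulay numerator sum_t t * PV_t:
  t * PV_t at t = 1.0000: 7.223265
  t * PV_t at t = 2.0000: 13.552091
  t * PV_t at t = 3.0000: 266.725995
Macaulay duration D = (sum_t t * PV_t) / P = 287.501351 / 102.907975 = 2.793771

Answer: Macaulay duration = 2.7938 years


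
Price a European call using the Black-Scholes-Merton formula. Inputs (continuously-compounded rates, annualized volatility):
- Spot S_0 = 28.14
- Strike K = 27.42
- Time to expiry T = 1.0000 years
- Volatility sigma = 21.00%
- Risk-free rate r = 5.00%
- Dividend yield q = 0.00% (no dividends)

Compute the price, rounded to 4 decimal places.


d1 = (ln(S/K) + (r - q + 0.5*sigma^2) * T) / (sigma * sqrt(T)) = 0.46652085
d2 = d1 - sigma * sqrt(T) = 0.25652085
exp(-rT) = 0.95122942; exp(-qT) = 1.00000000
C = S_0 * exp(-qT) * N(d1) - K * exp(-rT) * N(d2)
N(d1) = 0.67957863; N(d2) = 0.60122566
C = 28.1400 * 1.00000000 * 0.67957863 - 27.4200 * 0.95122942 * 0.60122566 = 3.4417

Answer: Price = 3.4417


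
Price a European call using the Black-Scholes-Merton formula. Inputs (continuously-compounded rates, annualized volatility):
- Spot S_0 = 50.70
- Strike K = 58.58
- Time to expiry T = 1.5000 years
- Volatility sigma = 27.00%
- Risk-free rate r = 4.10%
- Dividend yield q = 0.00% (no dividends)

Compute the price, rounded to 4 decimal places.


Answer: Price = 4.9685

Derivation:
d1 = (ln(S/K) + (r - q + 0.5*sigma^2) * T) / (sigma * sqrt(T)) = -0.08555805
d2 = d1 - sigma * sqrt(T) = -0.41623916
exp(-rT) = 0.94035295; exp(-qT) = 1.00000000
C = S_0 * exp(-qT) * N(d1) - K * exp(-rT) * N(d2)
N(d1) = 0.46590887; N(d2) = 0.33861750
C = 50.7000 * 1.00000000 * 0.46590887 - 58.5800 * 0.94035295 * 0.33861750 = 4.9685


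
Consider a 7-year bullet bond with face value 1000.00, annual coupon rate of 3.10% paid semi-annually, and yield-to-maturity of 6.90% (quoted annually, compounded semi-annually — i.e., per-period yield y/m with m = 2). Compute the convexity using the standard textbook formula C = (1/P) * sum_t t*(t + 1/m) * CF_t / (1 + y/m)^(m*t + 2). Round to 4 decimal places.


Answer: Convexity = 42.1087

Derivation:
Coupon per period c = face * coupon_rate / m = 15.500000
Periods per year m = 2; per-period yield y/m = 0.034500
Number of cashflows N = 14
Cashflows (t years, CF_t, discount factor 1/(1+y/m)^(m*t), PV):
  t = 0.5000: CF_t = 15.500000, DF = 0.966651, PV = 14.983084
  t = 1.0000: CF_t = 15.500000, DF = 0.934413, PV = 14.483406
  t = 1.5000: CF_t = 15.500000, DF = 0.903251, PV = 14.000393
  t = 2.0000: CF_t = 15.500000, DF = 0.873128, PV = 13.533487
  t = 2.5000: CF_t = 15.500000, DF = 0.844010, PV = 13.082153
  t = 3.0000: CF_t = 15.500000, DF = 0.815863, PV = 12.645870
  t = 3.5000: CF_t = 15.500000, DF = 0.788654, PV = 12.224138
  t = 4.0000: CF_t = 15.500000, DF = 0.762353, PV = 11.816469
  t = 4.5000: CF_t = 15.500000, DF = 0.736929, PV = 11.422397
  t = 5.0000: CF_t = 15.500000, DF = 0.712353, PV = 11.041466
  t = 5.5000: CF_t = 15.500000, DF = 0.688596, PV = 10.673239
  t = 6.0000: CF_t = 15.500000, DF = 0.665632, PV = 10.317293
  t = 6.5000: CF_t = 15.500000, DF = 0.643433, PV = 9.973217
  t = 7.0000: CF_t = 1015.500000, DF = 0.621975, PV = 631.615818
Price P = sum_t PV_t = 791.812430
Convexity numerator sum_t t*(t + 1/m) * CF_t / (1+y/m)^(m*t + 2):
  t = 0.5000: term = 7.000196
  t = 1.0000: term = 20.300231
  t = 1.5000: term = 39.246459
  t = 2.0000: term = 63.229352
  t = 2.5000: term = 91.681033
  t = 3.0000: term = 124.072930
  t = 3.5000: term = 159.913555
  t = 4.0000: term = 198.746392
  t = 4.5000: term = 240.147888
  t = 5.0000: term = 283.725554
  t = 5.5000: term = 329.116157
  t = 6.0000: term = 375.984010
  t = 6.5000: term = 424.019344
  t = 7.0000: term = 30984.986490
Convexity = (1/P) * sum = 33342.169589 / 791.812430 = 42.108672


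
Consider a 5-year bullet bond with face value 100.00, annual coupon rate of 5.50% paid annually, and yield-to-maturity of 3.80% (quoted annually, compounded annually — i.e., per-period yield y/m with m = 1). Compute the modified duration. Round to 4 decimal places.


Answer: Modified duration = 4.3596

Derivation:
Coupon per period c = face * coupon_rate / m = 5.500000
Periods per year m = 1; per-period yield y/m = 0.038000
Number of cashflows N = 5
Cashflows (t years, CF_t, discount factor 1/(1+y/m)^(m*t), PV):
  t = 1.0000: CF_t = 5.500000, DF = 0.963391, PV = 5.298651
  t = 2.0000: CF_t = 5.500000, DF = 0.928122, PV = 5.104674
  t = 3.0000: CF_t = 5.500000, DF = 0.894145, PV = 4.917797
  t = 4.0000: CF_t = 5.500000, DF = 0.861411, PV = 4.737762
  t = 5.0000: CF_t = 105.500000, DF = 0.829876, PV = 87.551924
Price P = sum_t PV_t = 107.610808
First compute Macaulay numerator sum_t t * PV_t:
  t * PV_t at t = 1.0000: 5.298651
  t * PV_t at t = 2.0000: 10.209347
  t * PV_t at t = 3.0000: 14.753392
  t * PV_t at t = 4.0000: 18.951050
  t * PV_t at t = 5.0000: 437.759618
Macaulay duration D = 486.972058 / 107.610808 = 4.525308
Modified duration = D / (1 + y/m) = 4.525308 / (1 + 0.038000) = 4.359642


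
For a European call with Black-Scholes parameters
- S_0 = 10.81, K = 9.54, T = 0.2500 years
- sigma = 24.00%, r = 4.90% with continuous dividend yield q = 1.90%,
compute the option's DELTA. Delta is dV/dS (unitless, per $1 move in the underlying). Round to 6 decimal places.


Answer: Delta = 0.873625

Derivation:
d1 = 1.1639845516; d2 = 1.0439845516
phi(d1) = 0.2026310277; exp(-qT) = 0.9952612634; exp(-rT) = 0.9878247258
N(d1) = 0.8777848638
Delta = exp(-qT) * N(d1) = 0.9952612634 * 0.8777848638 = 0.873625


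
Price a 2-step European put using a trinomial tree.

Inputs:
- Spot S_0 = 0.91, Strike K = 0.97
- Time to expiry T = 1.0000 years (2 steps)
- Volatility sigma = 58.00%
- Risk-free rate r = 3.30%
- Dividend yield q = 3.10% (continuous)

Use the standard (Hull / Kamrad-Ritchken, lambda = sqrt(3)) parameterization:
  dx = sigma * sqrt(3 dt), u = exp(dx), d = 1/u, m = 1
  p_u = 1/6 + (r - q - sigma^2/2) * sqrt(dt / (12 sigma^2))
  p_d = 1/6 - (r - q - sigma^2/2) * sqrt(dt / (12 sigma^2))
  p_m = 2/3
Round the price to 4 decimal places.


dt = T/N = 0.500000; dx = sigma*sqrt(3*dt) = 0.710352
u = exp(dx) = 2.034707; d = 1/u = 0.491471
p_u = 0.108175, p_m = 0.666667, p_d = 0.225159
Discount per step: exp(-r*dt) = 0.983635
Stock lattice S(k, j) with j the centered position index:
  k=0: S(0,+0) = 0.9100
  k=1: S(1,-1) = 0.4472; S(1,+0) = 0.9100; S(1,+1) = 1.8516
  k=2: S(2,-2) = 0.2198; S(2,-1) = 0.4472; S(2,+0) = 0.9100; S(2,+1) = 1.8516; S(2,+2) = 3.7674
Terminal payoffs V(N, j) = max(K - S_T, 0):
  V(2,-2) = 0.750195; V(2,-1) = 0.522761; V(2,+0) = 0.060000; V(2,+1) = 0.000000; V(2,+2) = 0.000000
Backward induction: V(k, j) = exp(-r*dt) * [p_u * V(k+1, j+1) + p_m * V(k+1, j) + p_d * V(k+1, j-1)]
  V(1,-1) = exp(-r*dt) * [p_u*0.060000 + p_m*0.522761 + p_d*0.750195] = 0.515337
  V(1,+0) = exp(-r*dt) * [p_u*0.000000 + p_m*0.060000 + p_d*0.522761] = 0.155124
  V(1,+1) = exp(-r*dt) * [p_u*0.000000 + p_m*0.000000 + p_d*0.060000] = 0.013288
  V(0,+0) = exp(-r*dt) * [p_u*0.013288 + p_m*0.155124 + p_d*0.515337] = 0.217271

Answer: Price = V(0,0) = 0.2173


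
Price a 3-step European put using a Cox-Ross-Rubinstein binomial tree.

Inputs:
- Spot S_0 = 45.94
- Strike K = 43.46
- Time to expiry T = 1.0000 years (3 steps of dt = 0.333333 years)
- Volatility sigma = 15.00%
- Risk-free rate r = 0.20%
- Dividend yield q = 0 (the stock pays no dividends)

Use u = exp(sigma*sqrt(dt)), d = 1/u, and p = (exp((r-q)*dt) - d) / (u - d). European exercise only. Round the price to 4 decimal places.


dt = T/N = 0.333333
u = exp(sigma*sqrt(dt)) = 1.090463; d = 1/u = 0.917042
p = (exp((r-q)*dt) - d) / (u - d) = 0.482208
Discount per step: exp(-r*dt) = 0.999334
Stock lattice S(k, i) with i counting down-moves:
  k=0: S(0,0) = 45.9400
  k=1: S(1,0) = 50.0959; S(1,1) = 42.1289
  k=2: S(2,0) = 54.6277; S(2,1) = 45.9400; S(2,2) = 38.6339
  k=3: S(3,0) = 59.5695; S(3,1) = 50.0959; S(3,2) = 42.1289; S(3,3) = 35.4289
Terminal payoffs V(N, i) = max(K - S_T, 0):
  V(3,0) = 0.000000; V(3,1) = 0.000000; V(3,2) = 1.331113; V(3,3) = 8.031075
Backward induction: V(k, i) = exp(-r*dt) * [p * V(k+1, i) + (1-p) * V(k+1, i+1)].
  V(2,0) = exp(-r*dt) * [p*0.000000 + (1-p)*0.000000] = 0.000000
  V(2,1) = exp(-r*dt) * [p*0.000000 + (1-p)*1.331113] = 0.688780
  V(2,2) = exp(-r*dt) * [p*1.331113 + (1-p)*8.031075] = 4.797098
  V(1,0) = exp(-r*dt) * [p*0.000000 + (1-p)*0.688780] = 0.356407
  V(1,1) = exp(-r*dt) * [p*0.688780 + (1-p)*4.797098] = 2.814156
  V(0,0) = exp(-r*dt) * [p*0.356407 + (1-p)*2.814156] = 1.627923

Answer: Price = V(0,0) = 1.6279


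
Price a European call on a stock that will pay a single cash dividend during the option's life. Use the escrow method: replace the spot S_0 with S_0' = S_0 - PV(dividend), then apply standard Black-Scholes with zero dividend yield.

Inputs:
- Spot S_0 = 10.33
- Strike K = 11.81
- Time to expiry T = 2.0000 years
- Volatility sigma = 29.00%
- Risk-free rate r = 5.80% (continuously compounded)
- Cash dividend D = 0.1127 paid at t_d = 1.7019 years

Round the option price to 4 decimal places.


PV(D) = D * exp(-r * t_d) = 0.1127 * 0.90600523 = 0.10210679
S_0' = S_0 - PV(D) = 10.3300 - 0.10210679 = 10.22789321
d1 = (ln(S_0'/K) + (r + sigma^2/2)*T) / (sigma*sqrt(T)) = 0.13720794
d2 = d1 - sigma*sqrt(T) = -0.27291399
exp(-rT) = 0.89047522
N(d1) = 0.55456678; N(d2) = 0.39245967
C = S_0' * N(d1) - K * exp(-rT) * N(d2) = 10.22789321 * 0.55456678 - 11.8100 * 0.89047522 * 0.39245967 = 1.5447

Answer: Price = 1.5447


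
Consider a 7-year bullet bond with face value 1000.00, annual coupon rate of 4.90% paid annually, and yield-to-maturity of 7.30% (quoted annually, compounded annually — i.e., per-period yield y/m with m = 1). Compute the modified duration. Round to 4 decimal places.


Answer: Modified duration = 5.6074

Derivation:
Coupon per period c = face * coupon_rate / m = 49.000000
Periods per year m = 1; per-period yield y/m = 0.073000
Number of cashflows N = 7
Cashflows (t years, CF_t, discount factor 1/(1+y/m)^(m*t), PV):
  t = 1.0000: CF_t = 49.000000, DF = 0.931966, PV = 45.666356
  t = 2.0000: CF_t = 49.000000, DF = 0.868561, PV = 42.559512
  t = 3.0000: CF_t = 49.000000, DF = 0.809470, PV = 39.664037
  t = 4.0000: CF_t = 49.000000, DF = 0.754399, PV = 36.965552
  t = 5.0000: CF_t = 49.000000, DF = 0.703075, PV = 34.450654
  t = 6.0000: CF_t = 49.000000, DF = 0.655242, PV = 32.106854
  t = 7.0000: CF_t = 1049.000000, DF = 0.610663, PV = 640.585987
Price P = sum_t PV_t = 871.998951
First compute Macaulay numerator sum_t t * PV_t:
  t * PV_t at t = 1.0000: 45.666356
  t * PV_t at t = 2.0000: 85.119023
  t * PV_t at t = 3.0000: 118.992111
  t * PV_t at t = 4.0000: 147.862207
  t * PV_t at t = 5.0000: 172.253270
  t * PV_t at t = 6.0000: 192.641122
  t * PV_t at t = 7.0000: 4484.101912
Macaulay duration D = 5246.636001 / 871.998951 = 6.016792
Modified duration = D / (1 + y/m) = 6.016792 / (1 + 0.073000) = 5.607448


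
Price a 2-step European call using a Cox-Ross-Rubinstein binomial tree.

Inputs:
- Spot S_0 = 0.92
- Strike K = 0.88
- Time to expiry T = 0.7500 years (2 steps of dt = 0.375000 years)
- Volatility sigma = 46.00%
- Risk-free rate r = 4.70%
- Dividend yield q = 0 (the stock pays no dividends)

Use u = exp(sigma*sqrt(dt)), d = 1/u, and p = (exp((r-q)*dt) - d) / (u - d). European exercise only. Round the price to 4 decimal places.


Answer: Price = V(0,0) = 0.1703

Derivation:
dt = T/N = 0.375000
u = exp(sigma*sqrt(dt)) = 1.325370; d = 1/u = 0.754507
p = (exp((r-q)*dt) - d) / (u - d) = 0.461187
Discount per step: exp(-r*dt) = 0.982529
Stock lattice S(k, i) with i counting down-moves:
  k=0: S(0,0) = 0.9200
  k=1: S(1,0) = 1.2193; S(1,1) = 0.6941
  k=2: S(2,0) = 1.6161; S(2,1) = 0.9200; S(2,2) = 0.5237
Terminal payoffs V(N, i) = max(S_T - K, 0):
  V(2,0) = 0.736076; V(2,1) = 0.040000; V(2,2) = 0.000000
Backward induction: V(k, i) = exp(-r*dt) * [p * V(k+1, i) + (1-p) * V(k+1, i+1)].
  V(1,0) = exp(-r*dt) * [p*0.736076 + (1-p)*0.040000] = 0.354714
  V(1,1) = exp(-r*dt) * [p*0.040000 + (1-p)*0.000000] = 0.018125
  V(0,0) = exp(-r*dt) * [p*0.354714 + (1-p)*0.018125] = 0.170327


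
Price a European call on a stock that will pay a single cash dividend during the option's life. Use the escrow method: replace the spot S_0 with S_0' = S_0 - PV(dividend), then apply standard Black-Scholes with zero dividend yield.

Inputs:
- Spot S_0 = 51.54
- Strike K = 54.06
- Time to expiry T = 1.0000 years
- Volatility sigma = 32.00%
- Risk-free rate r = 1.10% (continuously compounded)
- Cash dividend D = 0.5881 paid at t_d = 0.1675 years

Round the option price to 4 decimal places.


Answer: Price = 5.4536

Derivation:
PV(D) = D * exp(-r * t_d) = 0.5881 * 0.99815920 = 0.58701742
S_0' = S_0 - PV(D) = 51.5400 - 0.58701742 = 50.95298258
d1 = (ln(S_0'/K) + (r + sigma^2/2)*T) / (sigma*sqrt(T)) = 0.00940236
d2 = d1 - sigma*sqrt(T) = -0.31059764
exp(-rT) = 0.98906028
N(d1) = 0.50375095; N(d2) = 0.37805326
C = S_0' * N(d1) - K * exp(-rT) * N(d2) = 50.95298258 * 0.50375095 - 54.0600 * 0.98906028 * 0.37805326 = 5.4536


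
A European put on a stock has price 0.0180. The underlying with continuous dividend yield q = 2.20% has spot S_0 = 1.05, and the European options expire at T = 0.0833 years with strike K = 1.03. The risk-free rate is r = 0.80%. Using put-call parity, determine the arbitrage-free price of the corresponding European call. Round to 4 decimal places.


Put-call parity: C - P = S_0 * exp(-qT) - K * exp(-rT).
S_0 * exp(-qT) = 1.0500 * 0.99816908 = 1.04807753
K * exp(-rT) = 1.0300 * 0.99933382 = 1.02931384
C = P + S*exp(-qT) - K*exp(-rT)
C = 0.0180 + 1.04807753 - 1.02931384 = 0.0368

Answer: Call price = 0.0368


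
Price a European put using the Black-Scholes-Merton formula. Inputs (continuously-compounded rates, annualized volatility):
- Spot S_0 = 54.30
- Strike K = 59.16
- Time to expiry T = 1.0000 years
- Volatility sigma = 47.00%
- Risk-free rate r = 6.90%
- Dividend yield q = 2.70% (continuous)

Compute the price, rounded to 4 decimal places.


Answer: Price = 11.2628

Derivation:
d1 = (ln(S/K) + (r - q + 0.5*sigma^2) * T) / (sigma * sqrt(T)) = 0.14197572
d2 = d1 - sigma * sqrt(T) = -0.32802428
exp(-rT) = 0.93332668; exp(-qT) = 0.97336124
P = K * exp(-rT) * N(-d2) - S_0 * exp(-qT) * N(-d1)
N(-d1) = 0.44354959; N(-d2) = 0.62855335
P = 59.1600 * 0.93332668 * 0.62855335 - 54.3000 * 0.97336124 * 0.44354959 = 11.2628
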